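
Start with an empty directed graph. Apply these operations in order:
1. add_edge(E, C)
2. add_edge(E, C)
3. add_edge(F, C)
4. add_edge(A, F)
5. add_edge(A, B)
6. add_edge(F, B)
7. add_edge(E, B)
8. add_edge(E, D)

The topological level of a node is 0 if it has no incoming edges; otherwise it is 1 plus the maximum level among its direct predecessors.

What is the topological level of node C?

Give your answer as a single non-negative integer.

Op 1: add_edge(E, C). Edges now: 1
Op 2: add_edge(E, C) (duplicate, no change). Edges now: 1
Op 3: add_edge(F, C). Edges now: 2
Op 4: add_edge(A, F). Edges now: 3
Op 5: add_edge(A, B). Edges now: 4
Op 6: add_edge(F, B). Edges now: 5
Op 7: add_edge(E, B). Edges now: 6
Op 8: add_edge(E, D). Edges now: 7
Compute levels (Kahn BFS):
  sources (in-degree 0): A, E
  process A: level=0
    A->B: in-degree(B)=2, level(B)>=1
    A->F: in-degree(F)=0, level(F)=1, enqueue
  process E: level=0
    E->B: in-degree(B)=1, level(B)>=1
    E->C: in-degree(C)=1, level(C)>=1
    E->D: in-degree(D)=0, level(D)=1, enqueue
  process F: level=1
    F->B: in-degree(B)=0, level(B)=2, enqueue
    F->C: in-degree(C)=0, level(C)=2, enqueue
  process D: level=1
  process B: level=2
  process C: level=2
All levels: A:0, B:2, C:2, D:1, E:0, F:1
level(C) = 2

Answer: 2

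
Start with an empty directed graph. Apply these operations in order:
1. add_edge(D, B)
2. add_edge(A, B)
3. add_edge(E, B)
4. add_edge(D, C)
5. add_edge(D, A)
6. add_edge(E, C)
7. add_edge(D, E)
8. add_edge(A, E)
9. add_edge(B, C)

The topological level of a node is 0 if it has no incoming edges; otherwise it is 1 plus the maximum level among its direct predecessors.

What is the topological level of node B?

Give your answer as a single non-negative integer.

Answer: 3

Derivation:
Op 1: add_edge(D, B). Edges now: 1
Op 2: add_edge(A, B). Edges now: 2
Op 3: add_edge(E, B). Edges now: 3
Op 4: add_edge(D, C). Edges now: 4
Op 5: add_edge(D, A). Edges now: 5
Op 6: add_edge(E, C). Edges now: 6
Op 7: add_edge(D, E). Edges now: 7
Op 8: add_edge(A, E). Edges now: 8
Op 9: add_edge(B, C). Edges now: 9
Compute levels (Kahn BFS):
  sources (in-degree 0): D
  process D: level=0
    D->A: in-degree(A)=0, level(A)=1, enqueue
    D->B: in-degree(B)=2, level(B)>=1
    D->C: in-degree(C)=2, level(C)>=1
    D->E: in-degree(E)=1, level(E)>=1
  process A: level=1
    A->B: in-degree(B)=1, level(B)>=2
    A->E: in-degree(E)=0, level(E)=2, enqueue
  process E: level=2
    E->B: in-degree(B)=0, level(B)=3, enqueue
    E->C: in-degree(C)=1, level(C)>=3
  process B: level=3
    B->C: in-degree(C)=0, level(C)=4, enqueue
  process C: level=4
All levels: A:1, B:3, C:4, D:0, E:2
level(B) = 3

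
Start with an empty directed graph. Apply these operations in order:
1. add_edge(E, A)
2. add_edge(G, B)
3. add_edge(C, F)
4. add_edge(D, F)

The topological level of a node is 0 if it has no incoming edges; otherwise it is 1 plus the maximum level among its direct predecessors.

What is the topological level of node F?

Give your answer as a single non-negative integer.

Op 1: add_edge(E, A). Edges now: 1
Op 2: add_edge(G, B). Edges now: 2
Op 3: add_edge(C, F). Edges now: 3
Op 4: add_edge(D, F). Edges now: 4
Compute levels (Kahn BFS):
  sources (in-degree 0): C, D, E, G
  process C: level=0
    C->F: in-degree(F)=1, level(F)>=1
  process D: level=0
    D->F: in-degree(F)=0, level(F)=1, enqueue
  process E: level=0
    E->A: in-degree(A)=0, level(A)=1, enqueue
  process G: level=0
    G->B: in-degree(B)=0, level(B)=1, enqueue
  process F: level=1
  process A: level=1
  process B: level=1
All levels: A:1, B:1, C:0, D:0, E:0, F:1, G:0
level(F) = 1

Answer: 1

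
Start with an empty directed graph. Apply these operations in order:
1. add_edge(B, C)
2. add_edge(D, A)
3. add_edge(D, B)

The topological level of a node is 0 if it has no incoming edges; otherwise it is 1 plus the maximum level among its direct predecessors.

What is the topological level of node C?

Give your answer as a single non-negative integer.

Op 1: add_edge(B, C). Edges now: 1
Op 2: add_edge(D, A). Edges now: 2
Op 3: add_edge(D, B). Edges now: 3
Compute levels (Kahn BFS):
  sources (in-degree 0): D
  process D: level=0
    D->A: in-degree(A)=0, level(A)=1, enqueue
    D->B: in-degree(B)=0, level(B)=1, enqueue
  process A: level=1
  process B: level=1
    B->C: in-degree(C)=0, level(C)=2, enqueue
  process C: level=2
All levels: A:1, B:1, C:2, D:0
level(C) = 2

Answer: 2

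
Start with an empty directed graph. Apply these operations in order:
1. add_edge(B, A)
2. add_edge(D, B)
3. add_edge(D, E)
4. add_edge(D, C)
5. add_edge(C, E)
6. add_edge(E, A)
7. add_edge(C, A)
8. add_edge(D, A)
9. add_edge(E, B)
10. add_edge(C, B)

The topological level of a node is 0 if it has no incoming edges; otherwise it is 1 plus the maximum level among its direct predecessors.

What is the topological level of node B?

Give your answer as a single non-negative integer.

Answer: 3

Derivation:
Op 1: add_edge(B, A). Edges now: 1
Op 2: add_edge(D, B). Edges now: 2
Op 3: add_edge(D, E). Edges now: 3
Op 4: add_edge(D, C). Edges now: 4
Op 5: add_edge(C, E). Edges now: 5
Op 6: add_edge(E, A). Edges now: 6
Op 7: add_edge(C, A). Edges now: 7
Op 8: add_edge(D, A). Edges now: 8
Op 9: add_edge(E, B). Edges now: 9
Op 10: add_edge(C, B). Edges now: 10
Compute levels (Kahn BFS):
  sources (in-degree 0): D
  process D: level=0
    D->A: in-degree(A)=3, level(A)>=1
    D->B: in-degree(B)=2, level(B)>=1
    D->C: in-degree(C)=0, level(C)=1, enqueue
    D->E: in-degree(E)=1, level(E)>=1
  process C: level=1
    C->A: in-degree(A)=2, level(A)>=2
    C->B: in-degree(B)=1, level(B)>=2
    C->E: in-degree(E)=0, level(E)=2, enqueue
  process E: level=2
    E->A: in-degree(A)=1, level(A)>=3
    E->B: in-degree(B)=0, level(B)=3, enqueue
  process B: level=3
    B->A: in-degree(A)=0, level(A)=4, enqueue
  process A: level=4
All levels: A:4, B:3, C:1, D:0, E:2
level(B) = 3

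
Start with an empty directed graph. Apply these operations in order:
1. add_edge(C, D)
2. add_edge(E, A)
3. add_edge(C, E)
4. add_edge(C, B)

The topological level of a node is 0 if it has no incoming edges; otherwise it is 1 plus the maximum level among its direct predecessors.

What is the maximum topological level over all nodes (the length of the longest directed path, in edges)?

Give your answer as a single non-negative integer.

Op 1: add_edge(C, D). Edges now: 1
Op 2: add_edge(E, A). Edges now: 2
Op 3: add_edge(C, E). Edges now: 3
Op 4: add_edge(C, B). Edges now: 4
Compute levels (Kahn BFS):
  sources (in-degree 0): C
  process C: level=0
    C->B: in-degree(B)=0, level(B)=1, enqueue
    C->D: in-degree(D)=0, level(D)=1, enqueue
    C->E: in-degree(E)=0, level(E)=1, enqueue
  process B: level=1
  process D: level=1
  process E: level=1
    E->A: in-degree(A)=0, level(A)=2, enqueue
  process A: level=2
All levels: A:2, B:1, C:0, D:1, E:1
max level = 2

Answer: 2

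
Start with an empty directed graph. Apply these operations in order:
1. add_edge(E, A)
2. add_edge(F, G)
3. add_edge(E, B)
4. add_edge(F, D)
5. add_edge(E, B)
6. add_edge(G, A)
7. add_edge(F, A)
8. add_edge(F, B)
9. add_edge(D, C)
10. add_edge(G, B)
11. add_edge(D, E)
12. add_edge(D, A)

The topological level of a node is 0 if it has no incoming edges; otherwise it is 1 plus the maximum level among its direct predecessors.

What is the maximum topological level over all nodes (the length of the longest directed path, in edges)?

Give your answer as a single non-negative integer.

Answer: 3

Derivation:
Op 1: add_edge(E, A). Edges now: 1
Op 2: add_edge(F, G). Edges now: 2
Op 3: add_edge(E, B). Edges now: 3
Op 4: add_edge(F, D). Edges now: 4
Op 5: add_edge(E, B) (duplicate, no change). Edges now: 4
Op 6: add_edge(G, A). Edges now: 5
Op 7: add_edge(F, A). Edges now: 6
Op 8: add_edge(F, B). Edges now: 7
Op 9: add_edge(D, C). Edges now: 8
Op 10: add_edge(G, B). Edges now: 9
Op 11: add_edge(D, E). Edges now: 10
Op 12: add_edge(D, A). Edges now: 11
Compute levels (Kahn BFS):
  sources (in-degree 0): F
  process F: level=0
    F->A: in-degree(A)=3, level(A)>=1
    F->B: in-degree(B)=2, level(B)>=1
    F->D: in-degree(D)=0, level(D)=1, enqueue
    F->G: in-degree(G)=0, level(G)=1, enqueue
  process D: level=1
    D->A: in-degree(A)=2, level(A)>=2
    D->C: in-degree(C)=0, level(C)=2, enqueue
    D->E: in-degree(E)=0, level(E)=2, enqueue
  process G: level=1
    G->A: in-degree(A)=1, level(A)>=2
    G->B: in-degree(B)=1, level(B)>=2
  process C: level=2
  process E: level=2
    E->A: in-degree(A)=0, level(A)=3, enqueue
    E->B: in-degree(B)=0, level(B)=3, enqueue
  process A: level=3
  process B: level=3
All levels: A:3, B:3, C:2, D:1, E:2, F:0, G:1
max level = 3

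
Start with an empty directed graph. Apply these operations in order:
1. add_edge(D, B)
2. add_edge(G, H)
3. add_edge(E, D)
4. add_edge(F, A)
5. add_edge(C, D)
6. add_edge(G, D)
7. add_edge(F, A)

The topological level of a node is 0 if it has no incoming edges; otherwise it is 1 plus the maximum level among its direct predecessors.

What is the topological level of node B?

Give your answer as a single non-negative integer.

Op 1: add_edge(D, B). Edges now: 1
Op 2: add_edge(G, H). Edges now: 2
Op 3: add_edge(E, D). Edges now: 3
Op 4: add_edge(F, A). Edges now: 4
Op 5: add_edge(C, D). Edges now: 5
Op 6: add_edge(G, D). Edges now: 6
Op 7: add_edge(F, A) (duplicate, no change). Edges now: 6
Compute levels (Kahn BFS):
  sources (in-degree 0): C, E, F, G
  process C: level=0
    C->D: in-degree(D)=2, level(D)>=1
  process E: level=0
    E->D: in-degree(D)=1, level(D)>=1
  process F: level=0
    F->A: in-degree(A)=0, level(A)=1, enqueue
  process G: level=0
    G->D: in-degree(D)=0, level(D)=1, enqueue
    G->H: in-degree(H)=0, level(H)=1, enqueue
  process A: level=1
  process D: level=1
    D->B: in-degree(B)=0, level(B)=2, enqueue
  process H: level=1
  process B: level=2
All levels: A:1, B:2, C:0, D:1, E:0, F:0, G:0, H:1
level(B) = 2

Answer: 2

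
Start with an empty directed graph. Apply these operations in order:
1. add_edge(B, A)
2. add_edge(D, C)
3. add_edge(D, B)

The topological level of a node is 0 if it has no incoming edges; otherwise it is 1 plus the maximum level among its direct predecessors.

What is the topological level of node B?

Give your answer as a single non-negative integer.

Op 1: add_edge(B, A). Edges now: 1
Op 2: add_edge(D, C). Edges now: 2
Op 3: add_edge(D, B). Edges now: 3
Compute levels (Kahn BFS):
  sources (in-degree 0): D
  process D: level=0
    D->B: in-degree(B)=0, level(B)=1, enqueue
    D->C: in-degree(C)=0, level(C)=1, enqueue
  process B: level=1
    B->A: in-degree(A)=0, level(A)=2, enqueue
  process C: level=1
  process A: level=2
All levels: A:2, B:1, C:1, D:0
level(B) = 1

Answer: 1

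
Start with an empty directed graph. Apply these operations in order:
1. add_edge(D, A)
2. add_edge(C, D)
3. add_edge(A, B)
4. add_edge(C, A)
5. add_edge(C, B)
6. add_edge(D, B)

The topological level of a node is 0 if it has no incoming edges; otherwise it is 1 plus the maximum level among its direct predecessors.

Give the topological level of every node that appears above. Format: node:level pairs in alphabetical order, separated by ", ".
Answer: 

Op 1: add_edge(D, A). Edges now: 1
Op 2: add_edge(C, D). Edges now: 2
Op 3: add_edge(A, B). Edges now: 3
Op 4: add_edge(C, A). Edges now: 4
Op 5: add_edge(C, B). Edges now: 5
Op 6: add_edge(D, B). Edges now: 6
Compute levels (Kahn BFS):
  sources (in-degree 0): C
  process C: level=0
    C->A: in-degree(A)=1, level(A)>=1
    C->B: in-degree(B)=2, level(B)>=1
    C->D: in-degree(D)=0, level(D)=1, enqueue
  process D: level=1
    D->A: in-degree(A)=0, level(A)=2, enqueue
    D->B: in-degree(B)=1, level(B)>=2
  process A: level=2
    A->B: in-degree(B)=0, level(B)=3, enqueue
  process B: level=3
All levels: A:2, B:3, C:0, D:1

Answer: A:2, B:3, C:0, D:1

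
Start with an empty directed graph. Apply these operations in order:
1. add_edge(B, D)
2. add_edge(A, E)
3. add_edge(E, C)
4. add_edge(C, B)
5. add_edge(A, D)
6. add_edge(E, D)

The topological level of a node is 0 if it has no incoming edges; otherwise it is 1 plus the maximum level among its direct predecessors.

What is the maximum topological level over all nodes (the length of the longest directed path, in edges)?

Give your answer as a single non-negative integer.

Op 1: add_edge(B, D). Edges now: 1
Op 2: add_edge(A, E). Edges now: 2
Op 3: add_edge(E, C). Edges now: 3
Op 4: add_edge(C, B). Edges now: 4
Op 5: add_edge(A, D). Edges now: 5
Op 6: add_edge(E, D). Edges now: 6
Compute levels (Kahn BFS):
  sources (in-degree 0): A
  process A: level=0
    A->D: in-degree(D)=2, level(D)>=1
    A->E: in-degree(E)=0, level(E)=1, enqueue
  process E: level=1
    E->C: in-degree(C)=0, level(C)=2, enqueue
    E->D: in-degree(D)=1, level(D)>=2
  process C: level=2
    C->B: in-degree(B)=0, level(B)=3, enqueue
  process B: level=3
    B->D: in-degree(D)=0, level(D)=4, enqueue
  process D: level=4
All levels: A:0, B:3, C:2, D:4, E:1
max level = 4

Answer: 4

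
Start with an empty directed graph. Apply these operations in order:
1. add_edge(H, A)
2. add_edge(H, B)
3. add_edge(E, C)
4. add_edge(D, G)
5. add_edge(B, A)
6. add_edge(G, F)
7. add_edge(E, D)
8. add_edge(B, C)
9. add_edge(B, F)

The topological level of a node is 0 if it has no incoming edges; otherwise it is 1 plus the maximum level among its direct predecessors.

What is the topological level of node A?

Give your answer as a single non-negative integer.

Answer: 2

Derivation:
Op 1: add_edge(H, A). Edges now: 1
Op 2: add_edge(H, B). Edges now: 2
Op 3: add_edge(E, C). Edges now: 3
Op 4: add_edge(D, G). Edges now: 4
Op 5: add_edge(B, A). Edges now: 5
Op 6: add_edge(G, F). Edges now: 6
Op 7: add_edge(E, D). Edges now: 7
Op 8: add_edge(B, C). Edges now: 8
Op 9: add_edge(B, F). Edges now: 9
Compute levels (Kahn BFS):
  sources (in-degree 0): E, H
  process E: level=0
    E->C: in-degree(C)=1, level(C)>=1
    E->D: in-degree(D)=0, level(D)=1, enqueue
  process H: level=0
    H->A: in-degree(A)=1, level(A)>=1
    H->B: in-degree(B)=0, level(B)=1, enqueue
  process D: level=1
    D->G: in-degree(G)=0, level(G)=2, enqueue
  process B: level=1
    B->A: in-degree(A)=0, level(A)=2, enqueue
    B->C: in-degree(C)=0, level(C)=2, enqueue
    B->F: in-degree(F)=1, level(F)>=2
  process G: level=2
    G->F: in-degree(F)=0, level(F)=3, enqueue
  process A: level=2
  process C: level=2
  process F: level=3
All levels: A:2, B:1, C:2, D:1, E:0, F:3, G:2, H:0
level(A) = 2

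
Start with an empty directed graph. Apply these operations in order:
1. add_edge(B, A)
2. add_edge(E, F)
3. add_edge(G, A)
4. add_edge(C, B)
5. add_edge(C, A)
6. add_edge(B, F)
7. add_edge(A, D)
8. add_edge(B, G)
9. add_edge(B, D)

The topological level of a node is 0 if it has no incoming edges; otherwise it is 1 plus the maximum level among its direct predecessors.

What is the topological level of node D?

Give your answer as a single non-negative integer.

Answer: 4

Derivation:
Op 1: add_edge(B, A). Edges now: 1
Op 2: add_edge(E, F). Edges now: 2
Op 3: add_edge(G, A). Edges now: 3
Op 4: add_edge(C, B). Edges now: 4
Op 5: add_edge(C, A). Edges now: 5
Op 6: add_edge(B, F). Edges now: 6
Op 7: add_edge(A, D). Edges now: 7
Op 8: add_edge(B, G). Edges now: 8
Op 9: add_edge(B, D). Edges now: 9
Compute levels (Kahn BFS):
  sources (in-degree 0): C, E
  process C: level=0
    C->A: in-degree(A)=2, level(A)>=1
    C->B: in-degree(B)=0, level(B)=1, enqueue
  process E: level=0
    E->F: in-degree(F)=1, level(F)>=1
  process B: level=1
    B->A: in-degree(A)=1, level(A)>=2
    B->D: in-degree(D)=1, level(D)>=2
    B->F: in-degree(F)=0, level(F)=2, enqueue
    B->G: in-degree(G)=0, level(G)=2, enqueue
  process F: level=2
  process G: level=2
    G->A: in-degree(A)=0, level(A)=3, enqueue
  process A: level=3
    A->D: in-degree(D)=0, level(D)=4, enqueue
  process D: level=4
All levels: A:3, B:1, C:0, D:4, E:0, F:2, G:2
level(D) = 4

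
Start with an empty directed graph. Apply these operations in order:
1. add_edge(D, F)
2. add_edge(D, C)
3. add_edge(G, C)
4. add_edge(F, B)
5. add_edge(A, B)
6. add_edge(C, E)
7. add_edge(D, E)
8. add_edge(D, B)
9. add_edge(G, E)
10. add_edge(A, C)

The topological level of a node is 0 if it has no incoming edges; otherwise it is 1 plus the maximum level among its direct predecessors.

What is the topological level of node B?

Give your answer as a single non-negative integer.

Answer: 2

Derivation:
Op 1: add_edge(D, F). Edges now: 1
Op 2: add_edge(D, C). Edges now: 2
Op 3: add_edge(G, C). Edges now: 3
Op 4: add_edge(F, B). Edges now: 4
Op 5: add_edge(A, B). Edges now: 5
Op 6: add_edge(C, E). Edges now: 6
Op 7: add_edge(D, E). Edges now: 7
Op 8: add_edge(D, B). Edges now: 8
Op 9: add_edge(G, E). Edges now: 9
Op 10: add_edge(A, C). Edges now: 10
Compute levels (Kahn BFS):
  sources (in-degree 0): A, D, G
  process A: level=0
    A->B: in-degree(B)=2, level(B)>=1
    A->C: in-degree(C)=2, level(C)>=1
  process D: level=0
    D->B: in-degree(B)=1, level(B)>=1
    D->C: in-degree(C)=1, level(C)>=1
    D->E: in-degree(E)=2, level(E)>=1
    D->F: in-degree(F)=0, level(F)=1, enqueue
  process G: level=0
    G->C: in-degree(C)=0, level(C)=1, enqueue
    G->E: in-degree(E)=1, level(E)>=1
  process F: level=1
    F->B: in-degree(B)=0, level(B)=2, enqueue
  process C: level=1
    C->E: in-degree(E)=0, level(E)=2, enqueue
  process B: level=2
  process E: level=2
All levels: A:0, B:2, C:1, D:0, E:2, F:1, G:0
level(B) = 2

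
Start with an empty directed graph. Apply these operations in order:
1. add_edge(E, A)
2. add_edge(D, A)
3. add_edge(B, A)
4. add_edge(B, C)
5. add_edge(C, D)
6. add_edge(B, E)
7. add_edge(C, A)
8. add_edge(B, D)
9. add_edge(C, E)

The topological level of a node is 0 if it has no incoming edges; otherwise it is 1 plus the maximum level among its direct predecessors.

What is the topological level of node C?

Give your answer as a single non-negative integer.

Op 1: add_edge(E, A). Edges now: 1
Op 2: add_edge(D, A). Edges now: 2
Op 3: add_edge(B, A). Edges now: 3
Op 4: add_edge(B, C). Edges now: 4
Op 5: add_edge(C, D). Edges now: 5
Op 6: add_edge(B, E). Edges now: 6
Op 7: add_edge(C, A). Edges now: 7
Op 8: add_edge(B, D). Edges now: 8
Op 9: add_edge(C, E). Edges now: 9
Compute levels (Kahn BFS):
  sources (in-degree 0): B
  process B: level=0
    B->A: in-degree(A)=3, level(A)>=1
    B->C: in-degree(C)=0, level(C)=1, enqueue
    B->D: in-degree(D)=1, level(D)>=1
    B->E: in-degree(E)=1, level(E)>=1
  process C: level=1
    C->A: in-degree(A)=2, level(A)>=2
    C->D: in-degree(D)=0, level(D)=2, enqueue
    C->E: in-degree(E)=0, level(E)=2, enqueue
  process D: level=2
    D->A: in-degree(A)=1, level(A)>=3
  process E: level=2
    E->A: in-degree(A)=0, level(A)=3, enqueue
  process A: level=3
All levels: A:3, B:0, C:1, D:2, E:2
level(C) = 1

Answer: 1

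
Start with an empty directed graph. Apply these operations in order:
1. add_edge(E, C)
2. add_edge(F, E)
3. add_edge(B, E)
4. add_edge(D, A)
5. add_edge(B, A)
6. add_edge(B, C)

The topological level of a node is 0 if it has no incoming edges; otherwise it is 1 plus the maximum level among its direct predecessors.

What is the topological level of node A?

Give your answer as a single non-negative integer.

Op 1: add_edge(E, C). Edges now: 1
Op 2: add_edge(F, E). Edges now: 2
Op 3: add_edge(B, E). Edges now: 3
Op 4: add_edge(D, A). Edges now: 4
Op 5: add_edge(B, A). Edges now: 5
Op 6: add_edge(B, C). Edges now: 6
Compute levels (Kahn BFS):
  sources (in-degree 0): B, D, F
  process B: level=0
    B->A: in-degree(A)=1, level(A)>=1
    B->C: in-degree(C)=1, level(C)>=1
    B->E: in-degree(E)=1, level(E)>=1
  process D: level=0
    D->A: in-degree(A)=0, level(A)=1, enqueue
  process F: level=0
    F->E: in-degree(E)=0, level(E)=1, enqueue
  process A: level=1
  process E: level=1
    E->C: in-degree(C)=0, level(C)=2, enqueue
  process C: level=2
All levels: A:1, B:0, C:2, D:0, E:1, F:0
level(A) = 1

Answer: 1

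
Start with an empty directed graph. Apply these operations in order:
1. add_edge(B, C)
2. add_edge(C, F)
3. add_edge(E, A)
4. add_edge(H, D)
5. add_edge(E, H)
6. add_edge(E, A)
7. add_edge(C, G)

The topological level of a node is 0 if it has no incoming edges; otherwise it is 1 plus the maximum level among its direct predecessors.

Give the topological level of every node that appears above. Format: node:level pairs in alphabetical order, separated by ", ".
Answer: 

Answer: A:1, B:0, C:1, D:2, E:0, F:2, G:2, H:1

Derivation:
Op 1: add_edge(B, C). Edges now: 1
Op 2: add_edge(C, F). Edges now: 2
Op 3: add_edge(E, A). Edges now: 3
Op 4: add_edge(H, D). Edges now: 4
Op 5: add_edge(E, H). Edges now: 5
Op 6: add_edge(E, A) (duplicate, no change). Edges now: 5
Op 7: add_edge(C, G). Edges now: 6
Compute levels (Kahn BFS):
  sources (in-degree 0): B, E
  process B: level=0
    B->C: in-degree(C)=0, level(C)=1, enqueue
  process E: level=0
    E->A: in-degree(A)=0, level(A)=1, enqueue
    E->H: in-degree(H)=0, level(H)=1, enqueue
  process C: level=1
    C->F: in-degree(F)=0, level(F)=2, enqueue
    C->G: in-degree(G)=0, level(G)=2, enqueue
  process A: level=1
  process H: level=1
    H->D: in-degree(D)=0, level(D)=2, enqueue
  process F: level=2
  process G: level=2
  process D: level=2
All levels: A:1, B:0, C:1, D:2, E:0, F:2, G:2, H:1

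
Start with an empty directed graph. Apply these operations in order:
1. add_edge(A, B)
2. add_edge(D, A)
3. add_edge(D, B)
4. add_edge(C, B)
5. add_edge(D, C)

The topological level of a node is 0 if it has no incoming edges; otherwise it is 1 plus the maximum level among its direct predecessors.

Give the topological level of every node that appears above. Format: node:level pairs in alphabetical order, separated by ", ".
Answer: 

Op 1: add_edge(A, B). Edges now: 1
Op 2: add_edge(D, A). Edges now: 2
Op 3: add_edge(D, B). Edges now: 3
Op 4: add_edge(C, B). Edges now: 4
Op 5: add_edge(D, C). Edges now: 5
Compute levels (Kahn BFS):
  sources (in-degree 0): D
  process D: level=0
    D->A: in-degree(A)=0, level(A)=1, enqueue
    D->B: in-degree(B)=2, level(B)>=1
    D->C: in-degree(C)=0, level(C)=1, enqueue
  process A: level=1
    A->B: in-degree(B)=1, level(B)>=2
  process C: level=1
    C->B: in-degree(B)=0, level(B)=2, enqueue
  process B: level=2
All levels: A:1, B:2, C:1, D:0

Answer: A:1, B:2, C:1, D:0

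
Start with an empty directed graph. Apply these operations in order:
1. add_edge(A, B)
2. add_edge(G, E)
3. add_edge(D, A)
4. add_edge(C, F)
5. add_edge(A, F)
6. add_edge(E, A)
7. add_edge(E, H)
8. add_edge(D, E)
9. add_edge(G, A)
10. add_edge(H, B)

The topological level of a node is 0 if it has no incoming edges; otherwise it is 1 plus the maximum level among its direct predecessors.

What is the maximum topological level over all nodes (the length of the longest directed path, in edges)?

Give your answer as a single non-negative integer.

Op 1: add_edge(A, B). Edges now: 1
Op 2: add_edge(G, E). Edges now: 2
Op 3: add_edge(D, A). Edges now: 3
Op 4: add_edge(C, F). Edges now: 4
Op 5: add_edge(A, F). Edges now: 5
Op 6: add_edge(E, A). Edges now: 6
Op 7: add_edge(E, H). Edges now: 7
Op 8: add_edge(D, E). Edges now: 8
Op 9: add_edge(G, A). Edges now: 9
Op 10: add_edge(H, B). Edges now: 10
Compute levels (Kahn BFS):
  sources (in-degree 0): C, D, G
  process C: level=0
    C->F: in-degree(F)=1, level(F)>=1
  process D: level=0
    D->A: in-degree(A)=2, level(A)>=1
    D->E: in-degree(E)=1, level(E)>=1
  process G: level=0
    G->A: in-degree(A)=1, level(A)>=1
    G->E: in-degree(E)=0, level(E)=1, enqueue
  process E: level=1
    E->A: in-degree(A)=0, level(A)=2, enqueue
    E->H: in-degree(H)=0, level(H)=2, enqueue
  process A: level=2
    A->B: in-degree(B)=1, level(B)>=3
    A->F: in-degree(F)=0, level(F)=3, enqueue
  process H: level=2
    H->B: in-degree(B)=0, level(B)=3, enqueue
  process F: level=3
  process B: level=3
All levels: A:2, B:3, C:0, D:0, E:1, F:3, G:0, H:2
max level = 3

Answer: 3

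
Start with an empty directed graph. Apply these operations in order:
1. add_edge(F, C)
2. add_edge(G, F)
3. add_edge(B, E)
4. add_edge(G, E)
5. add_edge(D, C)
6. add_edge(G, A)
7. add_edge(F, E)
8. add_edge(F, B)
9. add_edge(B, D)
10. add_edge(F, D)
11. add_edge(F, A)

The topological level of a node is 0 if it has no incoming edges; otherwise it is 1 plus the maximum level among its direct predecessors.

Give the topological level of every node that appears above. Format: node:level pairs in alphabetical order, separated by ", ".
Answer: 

Op 1: add_edge(F, C). Edges now: 1
Op 2: add_edge(G, F). Edges now: 2
Op 3: add_edge(B, E). Edges now: 3
Op 4: add_edge(G, E). Edges now: 4
Op 5: add_edge(D, C). Edges now: 5
Op 6: add_edge(G, A). Edges now: 6
Op 7: add_edge(F, E). Edges now: 7
Op 8: add_edge(F, B). Edges now: 8
Op 9: add_edge(B, D). Edges now: 9
Op 10: add_edge(F, D). Edges now: 10
Op 11: add_edge(F, A). Edges now: 11
Compute levels (Kahn BFS):
  sources (in-degree 0): G
  process G: level=0
    G->A: in-degree(A)=1, level(A)>=1
    G->E: in-degree(E)=2, level(E)>=1
    G->F: in-degree(F)=0, level(F)=1, enqueue
  process F: level=1
    F->A: in-degree(A)=0, level(A)=2, enqueue
    F->B: in-degree(B)=0, level(B)=2, enqueue
    F->C: in-degree(C)=1, level(C)>=2
    F->D: in-degree(D)=1, level(D)>=2
    F->E: in-degree(E)=1, level(E)>=2
  process A: level=2
  process B: level=2
    B->D: in-degree(D)=0, level(D)=3, enqueue
    B->E: in-degree(E)=0, level(E)=3, enqueue
  process D: level=3
    D->C: in-degree(C)=0, level(C)=4, enqueue
  process E: level=3
  process C: level=4
All levels: A:2, B:2, C:4, D:3, E:3, F:1, G:0

Answer: A:2, B:2, C:4, D:3, E:3, F:1, G:0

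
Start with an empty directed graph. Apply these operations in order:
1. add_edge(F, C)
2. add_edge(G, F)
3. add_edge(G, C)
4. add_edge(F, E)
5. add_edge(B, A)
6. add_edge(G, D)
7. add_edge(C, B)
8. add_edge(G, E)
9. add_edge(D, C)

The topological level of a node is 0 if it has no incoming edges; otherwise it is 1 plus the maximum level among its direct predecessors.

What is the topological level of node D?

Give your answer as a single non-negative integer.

Answer: 1

Derivation:
Op 1: add_edge(F, C). Edges now: 1
Op 2: add_edge(G, F). Edges now: 2
Op 3: add_edge(G, C). Edges now: 3
Op 4: add_edge(F, E). Edges now: 4
Op 5: add_edge(B, A). Edges now: 5
Op 6: add_edge(G, D). Edges now: 6
Op 7: add_edge(C, B). Edges now: 7
Op 8: add_edge(G, E). Edges now: 8
Op 9: add_edge(D, C). Edges now: 9
Compute levels (Kahn BFS):
  sources (in-degree 0): G
  process G: level=0
    G->C: in-degree(C)=2, level(C)>=1
    G->D: in-degree(D)=0, level(D)=1, enqueue
    G->E: in-degree(E)=1, level(E)>=1
    G->F: in-degree(F)=0, level(F)=1, enqueue
  process D: level=1
    D->C: in-degree(C)=1, level(C)>=2
  process F: level=1
    F->C: in-degree(C)=0, level(C)=2, enqueue
    F->E: in-degree(E)=0, level(E)=2, enqueue
  process C: level=2
    C->B: in-degree(B)=0, level(B)=3, enqueue
  process E: level=2
  process B: level=3
    B->A: in-degree(A)=0, level(A)=4, enqueue
  process A: level=4
All levels: A:4, B:3, C:2, D:1, E:2, F:1, G:0
level(D) = 1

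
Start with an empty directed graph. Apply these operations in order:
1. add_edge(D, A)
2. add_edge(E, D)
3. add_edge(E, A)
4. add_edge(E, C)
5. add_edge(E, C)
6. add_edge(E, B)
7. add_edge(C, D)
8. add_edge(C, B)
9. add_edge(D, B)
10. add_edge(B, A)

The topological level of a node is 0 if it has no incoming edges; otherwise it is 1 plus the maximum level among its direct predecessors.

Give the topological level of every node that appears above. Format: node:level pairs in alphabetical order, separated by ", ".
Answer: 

Answer: A:4, B:3, C:1, D:2, E:0

Derivation:
Op 1: add_edge(D, A). Edges now: 1
Op 2: add_edge(E, D). Edges now: 2
Op 3: add_edge(E, A). Edges now: 3
Op 4: add_edge(E, C). Edges now: 4
Op 5: add_edge(E, C) (duplicate, no change). Edges now: 4
Op 6: add_edge(E, B). Edges now: 5
Op 7: add_edge(C, D). Edges now: 6
Op 8: add_edge(C, B). Edges now: 7
Op 9: add_edge(D, B). Edges now: 8
Op 10: add_edge(B, A). Edges now: 9
Compute levels (Kahn BFS):
  sources (in-degree 0): E
  process E: level=0
    E->A: in-degree(A)=2, level(A)>=1
    E->B: in-degree(B)=2, level(B)>=1
    E->C: in-degree(C)=0, level(C)=1, enqueue
    E->D: in-degree(D)=1, level(D)>=1
  process C: level=1
    C->B: in-degree(B)=1, level(B)>=2
    C->D: in-degree(D)=0, level(D)=2, enqueue
  process D: level=2
    D->A: in-degree(A)=1, level(A)>=3
    D->B: in-degree(B)=0, level(B)=3, enqueue
  process B: level=3
    B->A: in-degree(A)=0, level(A)=4, enqueue
  process A: level=4
All levels: A:4, B:3, C:1, D:2, E:0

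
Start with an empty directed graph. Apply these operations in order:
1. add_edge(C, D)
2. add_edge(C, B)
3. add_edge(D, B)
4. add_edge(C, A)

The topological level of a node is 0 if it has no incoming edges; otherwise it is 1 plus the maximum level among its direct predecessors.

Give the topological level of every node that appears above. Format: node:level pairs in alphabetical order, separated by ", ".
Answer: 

Op 1: add_edge(C, D). Edges now: 1
Op 2: add_edge(C, B). Edges now: 2
Op 3: add_edge(D, B). Edges now: 3
Op 4: add_edge(C, A). Edges now: 4
Compute levels (Kahn BFS):
  sources (in-degree 0): C
  process C: level=0
    C->A: in-degree(A)=0, level(A)=1, enqueue
    C->B: in-degree(B)=1, level(B)>=1
    C->D: in-degree(D)=0, level(D)=1, enqueue
  process A: level=1
  process D: level=1
    D->B: in-degree(B)=0, level(B)=2, enqueue
  process B: level=2
All levels: A:1, B:2, C:0, D:1

Answer: A:1, B:2, C:0, D:1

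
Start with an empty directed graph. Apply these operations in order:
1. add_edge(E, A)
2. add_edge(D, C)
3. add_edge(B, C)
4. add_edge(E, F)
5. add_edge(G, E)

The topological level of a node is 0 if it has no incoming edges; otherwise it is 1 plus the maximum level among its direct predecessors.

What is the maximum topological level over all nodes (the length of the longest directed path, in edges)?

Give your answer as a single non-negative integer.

Answer: 2

Derivation:
Op 1: add_edge(E, A). Edges now: 1
Op 2: add_edge(D, C). Edges now: 2
Op 3: add_edge(B, C). Edges now: 3
Op 4: add_edge(E, F). Edges now: 4
Op 5: add_edge(G, E). Edges now: 5
Compute levels (Kahn BFS):
  sources (in-degree 0): B, D, G
  process B: level=0
    B->C: in-degree(C)=1, level(C)>=1
  process D: level=0
    D->C: in-degree(C)=0, level(C)=1, enqueue
  process G: level=0
    G->E: in-degree(E)=0, level(E)=1, enqueue
  process C: level=1
  process E: level=1
    E->A: in-degree(A)=0, level(A)=2, enqueue
    E->F: in-degree(F)=0, level(F)=2, enqueue
  process A: level=2
  process F: level=2
All levels: A:2, B:0, C:1, D:0, E:1, F:2, G:0
max level = 2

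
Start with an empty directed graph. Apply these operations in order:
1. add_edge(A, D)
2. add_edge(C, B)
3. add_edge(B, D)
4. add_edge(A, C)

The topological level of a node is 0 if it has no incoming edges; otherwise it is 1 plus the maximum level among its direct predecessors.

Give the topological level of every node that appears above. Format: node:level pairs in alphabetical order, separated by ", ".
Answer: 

Op 1: add_edge(A, D). Edges now: 1
Op 2: add_edge(C, B). Edges now: 2
Op 3: add_edge(B, D). Edges now: 3
Op 4: add_edge(A, C). Edges now: 4
Compute levels (Kahn BFS):
  sources (in-degree 0): A
  process A: level=0
    A->C: in-degree(C)=0, level(C)=1, enqueue
    A->D: in-degree(D)=1, level(D)>=1
  process C: level=1
    C->B: in-degree(B)=0, level(B)=2, enqueue
  process B: level=2
    B->D: in-degree(D)=0, level(D)=3, enqueue
  process D: level=3
All levels: A:0, B:2, C:1, D:3

Answer: A:0, B:2, C:1, D:3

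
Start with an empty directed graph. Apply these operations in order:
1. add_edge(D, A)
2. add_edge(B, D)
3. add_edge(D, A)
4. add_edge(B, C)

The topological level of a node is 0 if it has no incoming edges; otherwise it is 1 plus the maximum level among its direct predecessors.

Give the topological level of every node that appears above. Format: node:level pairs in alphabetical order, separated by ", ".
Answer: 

Op 1: add_edge(D, A). Edges now: 1
Op 2: add_edge(B, D). Edges now: 2
Op 3: add_edge(D, A) (duplicate, no change). Edges now: 2
Op 4: add_edge(B, C). Edges now: 3
Compute levels (Kahn BFS):
  sources (in-degree 0): B
  process B: level=0
    B->C: in-degree(C)=0, level(C)=1, enqueue
    B->D: in-degree(D)=0, level(D)=1, enqueue
  process C: level=1
  process D: level=1
    D->A: in-degree(A)=0, level(A)=2, enqueue
  process A: level=2
All levels: A:2, B:0, C:1, D:1

Answer: A:2, B:0, C:1, D:1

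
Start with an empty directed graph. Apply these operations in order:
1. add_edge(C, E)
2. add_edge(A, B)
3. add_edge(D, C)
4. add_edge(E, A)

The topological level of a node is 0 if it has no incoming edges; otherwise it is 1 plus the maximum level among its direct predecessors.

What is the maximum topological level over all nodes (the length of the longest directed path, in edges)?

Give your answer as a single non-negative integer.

Op 1: add_edge(C, E). Edges now: 1
Op 2: add_edge(A, B). Edges now: 2
Op 3: add_edge(D, C). Edges now: 3
Op 4: add_edge(E, A). Edges now: 4
Compute levels (Kahn BFS):
  sources (in-degree 0): D
  process D: level=0
    D->C: in-degree(C)=0, level(C)=1, enqueue
  process C: level=1
    C->E: in-degree(E)=0, level(E)=2, enqueue
  process E: level=2
    E->A: in-degree(A)=0, level(A)=3, enqueue
  process A: level=3
    A->B: in-degree(B)=0, level(B)=4, enqueue
  process B: level=4
All levels: A:3, B:4, C:1, D:0, E:2
max level = 4

Answer: 4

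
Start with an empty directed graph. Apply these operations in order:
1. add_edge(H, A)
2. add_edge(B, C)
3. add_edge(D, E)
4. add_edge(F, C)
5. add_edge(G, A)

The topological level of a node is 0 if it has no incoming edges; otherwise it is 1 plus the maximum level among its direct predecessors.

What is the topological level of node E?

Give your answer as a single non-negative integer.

Op 1: add_edge(H, A). Edges now: 1
Op 2: add_edge(B, C). Edges now: 2
Op 3: add_edge(D, E). Edges now: 3
Op 4: add_edge(F, C). Edges now: 4
Op 5: add_edge(G, A). Edges now: 5
Compute levels (Kahn BFS):
  sources (in-degree 0): B, D, F, G, H
  process B: level=0
    B->C: in-degree(C)=1, level(C)>=1
  process D: level=0
    D->E: in-degree(E)=0, level(E)=1, enqueue
  process F: level=0
    F->C: in-degree(C)=0, level(C)=1, enqueue
  process G: level=0
    G->A: in-degree(A)=1, level(A)>=1
  process H: level=0
    H->A: in-degree(A)=0, level(A)=1, enqueue
  process E: level=1
  process C: level=1
  process A: level=1
All levels: A:1, B:0, C:1, D:0, E:1, F:0, G:0, H:0
level(E) = 1

Answer: 1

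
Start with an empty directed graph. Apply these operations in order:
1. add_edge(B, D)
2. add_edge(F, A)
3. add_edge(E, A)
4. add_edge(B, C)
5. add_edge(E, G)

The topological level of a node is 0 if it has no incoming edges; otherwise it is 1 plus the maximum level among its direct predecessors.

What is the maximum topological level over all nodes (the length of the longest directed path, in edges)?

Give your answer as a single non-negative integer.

Op 1: add_edge(B, D). Edges now: 1
Op 2: add_edge(F, A). Edges now: 2
Op 3: add_edge(E, A). Edges now: 3
Op 4: add_edge(B, C). Edges now: 4
Op 5: add_edge(E, G). Edges now: 5
Compute levels (Kahn BFS):
  sources (in-degree 0): B, E, F
  process B: level=0
    B->C: in-degree(C)=0, level(C)=1, enqueue
    B->D: in-degree(D)=0, level(D)=1, enqueue
  process E: level=0
    E->A: in-degree(A)=1, level(A)>=1
    E->G: in-degree(G)=0, level(G)=1, enqueue
  process F: level=0
    F->A: in-degree(A)=0, level(A)=1, enqueue
  process C: level=1
  process D: level=1
  process G: level=1
  process A: level=1
All levels: A:1, B:0, C:1, D:1, E:0, F:0, G:1
max level = 1

Answer: 1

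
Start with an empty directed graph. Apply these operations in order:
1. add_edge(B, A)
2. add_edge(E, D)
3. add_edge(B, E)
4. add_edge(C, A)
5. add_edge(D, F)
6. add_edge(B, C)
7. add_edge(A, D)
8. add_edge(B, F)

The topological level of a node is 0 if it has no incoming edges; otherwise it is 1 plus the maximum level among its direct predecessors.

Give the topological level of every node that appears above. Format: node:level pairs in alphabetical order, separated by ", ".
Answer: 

Op 1: add_edge(B, A). Edges now: 1
Op 2: add_edge(E, D). Edges now: 2
Op 3: add_edge(B, E). Edges now: 3
Op 4: add_edge(C, A). Edges now: 4
Op 5: add_edge(D, F). Edges now: 5
Op 6: add_edge(B, C). Edges now: 6
Op 7: add_edge(A, D). Edges now: 7
Op 8: add_edge(B, F). Edges now: 8
Compute levels (Kahn BFS):
  sources (in-degree 0): B
  process B: level=0
    B->A: in-degree(A)=1, level(A)>=1
    B->C: in-degree(C)=0, level(C)=1, enqueue
    B->E: in-degree(E)=0, level(E)=1, enqueue
    B->F: in-degree(F)=1, level(F)>=1
  process C: level=1
    C->A: in-degree(A)=0, level(A)=2, enqueue
  process E: level=1
    E->D: in-degree(D)=1, level(D)>=2
  process A: level=2
    A->D: in-degree(D)=0, level(D)=3, enqueue
  process D: level=3
    D->F: in-degree(F)=0, level(F)=4, enqueue
  process F: level=4
All levels: A:2, B:0, C:1, D:3, E:1, F:4

Answer: A:2, B:0, C:1, D:3, E:1, F:4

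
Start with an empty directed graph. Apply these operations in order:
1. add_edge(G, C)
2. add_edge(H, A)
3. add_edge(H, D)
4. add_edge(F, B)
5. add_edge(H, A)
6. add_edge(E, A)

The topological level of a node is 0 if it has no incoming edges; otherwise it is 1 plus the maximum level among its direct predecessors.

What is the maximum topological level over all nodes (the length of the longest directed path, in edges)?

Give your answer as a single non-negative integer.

Op 1: add_edge(G, C). Edges now: 1
Op 2: add_edge(H, A). Edges now: 2
Op 3: add_edge(H, D). Edges now: 3
Op 4: add_edge(F, B). Edges now: 4
Op 5: add_edge(H, A) (duplicate, no change). Edges now: 4
Op 6: add_edge(E, A). Edges now: 5
Compute levels (Kahn BFS):
  sources (in-degree 0): E, F, G, H
  process E: level=0
    E->A: in-degree(A)=1, level(A)>=1
  process F: level=0
    F->B: in-degree(B)=0, level(B)=1, enqueue
  process G: level=0
    G->C: in-degree(C)=0, level(C)=1, enqueue
  process H: level=0
    H->A: in-degree(A)=0, level(A)=1, enqueue
    H->D: in-degree(D)=0, level(D)=1, enqueue
  process B: level=1
  process C: level=1
  process A: level=1
  process D: level=1
All levels: A:1, B:1, C:1, D:1, E:0, F:0, G:0, H:0
max level = 1

Answer: 1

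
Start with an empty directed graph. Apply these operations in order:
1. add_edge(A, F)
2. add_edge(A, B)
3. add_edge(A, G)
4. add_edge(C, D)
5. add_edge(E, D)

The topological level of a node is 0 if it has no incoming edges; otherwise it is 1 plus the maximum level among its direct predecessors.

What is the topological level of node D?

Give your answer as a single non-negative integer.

Answer: 1

Derivation:
Op 1: add_edge(A, F). Edges now: 1
Op 2: add_edge(A, B). Edges now: 2
Op 3: add_edge(A, G). Edges now: 3
Op 4: add_edge(C, D). Edges now: 4
Op 5: add_edge(E, D). Edges now: 5
Compute levels (Kahn BFS):
  sources (in-degree 0): A, C, E
  process A: level=0
    A->B: in-degree(B)=0, level(B)=1, enqueue
    A->F: in-degree(F)=0, level(F)=1, enqueue
    A->G: in-degree(G)=0, level(G)=1, enqueue
  process C: level=0
    C->D: in-degree(D)=1, level(D)>=1
  process E: level=0
    E->D: in-degree(D)=0, level(D)=1, enqueue
  process B: level=1
  process F: level=1
  process G: level=1
  process D: level=1
All levels: A:0, B:1, C:0, D:1, E:0, F:1, G:1
level(D) = 1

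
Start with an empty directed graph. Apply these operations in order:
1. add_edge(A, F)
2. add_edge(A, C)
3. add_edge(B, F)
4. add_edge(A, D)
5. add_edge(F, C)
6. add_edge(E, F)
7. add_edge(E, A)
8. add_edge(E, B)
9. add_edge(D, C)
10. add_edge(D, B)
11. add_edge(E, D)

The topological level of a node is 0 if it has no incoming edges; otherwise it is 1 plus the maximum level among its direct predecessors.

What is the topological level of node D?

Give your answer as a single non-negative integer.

Op 1: add_edge(A, F). Edges now: 1
Op 2: add_edge(A, C). Edges now: 2
Op 3: add_edge(B, F). Edges now: 3
Op 4: add_edge(A, D). Edges now: 4
Op 5: add_edge(F, C). Edges now: 5
Op 6: add_edge(E, F). Edges now: 6
Op 7: add_edge(E, A). Edges now: 7
Op 8: add_edge(E, B). Edges now: 8
Op 9: add_edge(D, C). Edges now: 9
Op 10: add_edge(D, B). Edges now: 10
Op 11: add_edge(E, D). Edges now: 11
Compute levels (Kahn BFS):
  sources (in-degree 0): E
  process E: level=0
    E->A: in-degree(A)=0, level(A)=1, enqueue
    E->B: in-degree(B)=1, level(B)>=1
    E->D: in-degree(D)=1, level(D)>=1
    E->F: in-degree(F)=2, level(F)>=1
  process A: level=1
    A->C: in-degree(C)=2, level(C)>=2
    A->D: in-degree(D)=0, level(D)=2, enqueue
    A->F: in-degree(F)=1, level(F)>=2
  process D: level=2
    D->B: in-degree(B)=0, level(B)=3, enqueue
    D->C: in-degree(C)=1, level(C)>=3
  process B: level=3
    B->F: in-degree(F)=0, level(F)=4, enqueue
  process F: level=4
    F->C: in-degree(C)=0, level(C)=5, enqueue
  process C: level=5
All levels: A:1, B:3, C:5, D:2, E:0, F:4
level(D) = 2

Answer: 2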